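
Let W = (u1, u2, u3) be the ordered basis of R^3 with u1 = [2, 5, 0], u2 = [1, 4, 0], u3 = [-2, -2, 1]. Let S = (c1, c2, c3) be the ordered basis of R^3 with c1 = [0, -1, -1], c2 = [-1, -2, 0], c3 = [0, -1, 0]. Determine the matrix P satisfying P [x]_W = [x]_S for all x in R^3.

[[0, 0, -1], [-2, -1, 2], [-1, -2, -1]]

Column j of P is [uj]_S, since P maps W-coordinates to S-coordinates.
Expressing u1 in S: u1 = 0·c1 - 2c2 - c3, so column 1 of P is [0, -2, -1].
Doing the same for each uj gives P = [[0, 0, -1], [-2, -1, 2], [-1, -2, -1]].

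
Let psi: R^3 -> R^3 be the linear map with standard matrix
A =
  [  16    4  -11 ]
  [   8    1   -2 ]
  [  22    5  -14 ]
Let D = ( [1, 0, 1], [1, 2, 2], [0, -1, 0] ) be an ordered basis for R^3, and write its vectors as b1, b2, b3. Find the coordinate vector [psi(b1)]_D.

[2, 3, 0]

Column 1 of [psi]_D is the D-coordinate vector of psi(b1).
In standard coordinates psi(b1) = A b1 = [5, 6, 8].
Converting to D: [5, 6, 8] = 2b1 + 3b2 + 0·b3, so the coordinate vector is [2, 3, 0].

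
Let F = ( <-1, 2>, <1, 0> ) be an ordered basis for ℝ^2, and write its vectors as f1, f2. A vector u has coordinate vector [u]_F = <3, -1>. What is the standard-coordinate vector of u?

By definition u = 3f1 - f2.
Summing componentwise gives <-4, 6>.

<-4, 6>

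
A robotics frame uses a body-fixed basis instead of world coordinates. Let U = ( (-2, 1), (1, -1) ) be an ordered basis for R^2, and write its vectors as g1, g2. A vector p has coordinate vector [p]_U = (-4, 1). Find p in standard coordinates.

(9, -5)

The coordinates say p = -4g1 + g2; adding the scaled basis vectors gives (9, -5).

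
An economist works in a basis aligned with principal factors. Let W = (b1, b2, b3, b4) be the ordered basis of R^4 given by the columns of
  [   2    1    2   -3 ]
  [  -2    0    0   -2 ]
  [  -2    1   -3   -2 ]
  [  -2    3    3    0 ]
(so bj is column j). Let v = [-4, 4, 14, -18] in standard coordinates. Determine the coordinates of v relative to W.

[0, -2, -4, -2]

We seek scalars with c_1 b1 + ... + c_4 b4 = v; equivalently solve M c = v where the columns of M are b1, ..., b4.
Row-reducing the augmented matrix [M | v] gives c = (0, -2, -4, -2).
Check: 0·b1 - 2b2 - 4b3 - 2b4 = [-4, 4, 14, -18].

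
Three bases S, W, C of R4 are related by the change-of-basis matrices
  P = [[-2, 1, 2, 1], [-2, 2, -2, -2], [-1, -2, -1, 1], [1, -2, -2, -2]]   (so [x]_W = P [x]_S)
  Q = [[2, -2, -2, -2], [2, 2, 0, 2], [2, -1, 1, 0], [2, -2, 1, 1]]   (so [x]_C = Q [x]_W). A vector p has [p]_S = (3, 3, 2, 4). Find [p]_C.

(78, -44, 15, 12)

Composing the changes, [p]_C = Q P [p]_S.
Q P = [[0, 6, 14, 8], [-6, 2, -4, -6], [-3, -2, 5, 5], [0, -6, 5, 5]]; applying this to (3, 3, 2, 4) gives (78, -44, 15, 12).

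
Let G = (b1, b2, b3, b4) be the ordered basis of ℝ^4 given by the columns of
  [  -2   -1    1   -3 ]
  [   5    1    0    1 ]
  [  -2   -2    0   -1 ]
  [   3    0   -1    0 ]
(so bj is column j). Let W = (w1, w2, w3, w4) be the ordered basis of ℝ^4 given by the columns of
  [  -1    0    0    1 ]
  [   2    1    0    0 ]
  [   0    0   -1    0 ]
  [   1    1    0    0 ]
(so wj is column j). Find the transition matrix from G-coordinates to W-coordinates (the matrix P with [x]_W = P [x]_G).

[[2, 1, 1, 1], [1, -1, -2, -1], [2, 2, 0, 1], [0, 0, 2, -2]]

Let M have columns bj and N have columns wj. Then for every x, N [x]_W = x = M [x]_G, so P = N^(-1) M.
Since det N = -1, N^(-1) has integer entries; multiplying gives P = [[2, 1, 1, 1], [1, -1, -2, -1], [2, 2, 0, 1], [0, 0, 2, -2]].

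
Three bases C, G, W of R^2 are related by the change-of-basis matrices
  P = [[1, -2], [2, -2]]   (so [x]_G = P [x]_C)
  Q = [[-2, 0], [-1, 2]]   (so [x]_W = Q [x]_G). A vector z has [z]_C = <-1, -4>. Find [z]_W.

First [z]_G = P [z]_C = <7, 6>.
Then [z]_W = Q [z]_G = <-14, 5>.

<-14, 5>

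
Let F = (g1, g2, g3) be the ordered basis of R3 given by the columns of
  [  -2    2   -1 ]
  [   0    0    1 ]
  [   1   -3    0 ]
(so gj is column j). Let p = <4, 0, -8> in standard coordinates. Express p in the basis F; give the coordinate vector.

<1, 3, 0>

Write p = c_1 g1 + ... + c_3 g3 and solve for the c_i.
Solving this 3x3 system gives c = (1, 3, 0).
Check: g1 + 3g2 + 0·g3 = <4, 0, -8>.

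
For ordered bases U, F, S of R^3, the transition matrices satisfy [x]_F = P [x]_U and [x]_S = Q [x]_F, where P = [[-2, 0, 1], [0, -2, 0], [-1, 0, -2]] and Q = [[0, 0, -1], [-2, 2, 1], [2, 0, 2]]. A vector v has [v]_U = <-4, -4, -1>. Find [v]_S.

<-6, 8, 26>

Composing the changes, [v]_S = Q P [v]_U.
Q P = [[1, 0, 2], [3, -4, -4], [-6, 0, -2]]; applying this to <-4, -4, -1> gives <-6, 8, 26>.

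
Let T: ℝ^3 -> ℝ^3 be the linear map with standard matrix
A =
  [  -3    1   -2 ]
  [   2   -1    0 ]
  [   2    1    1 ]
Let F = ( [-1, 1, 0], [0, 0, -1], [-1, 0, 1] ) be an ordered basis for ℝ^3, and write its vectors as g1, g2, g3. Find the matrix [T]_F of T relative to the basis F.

[[-3, 0, -2], [0, -1, 2], [-1, -2, 1]]

The j-th column of [T]_F is [T(gj)]_F.
T(g1) = A g1 = [4, -3, -1] = -3g1 + 0·g2 - g3, so column 1 is [-3, 0, -1].
Repeating for g2, g3 and assembling the columns gives [[-3, 0, -2], [0, -1, 2], [-1, -2, 1]].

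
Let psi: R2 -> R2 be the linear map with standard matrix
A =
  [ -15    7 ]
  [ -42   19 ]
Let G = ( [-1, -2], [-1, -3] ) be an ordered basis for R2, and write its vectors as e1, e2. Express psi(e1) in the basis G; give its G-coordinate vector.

[1, -2]

Compute psi(e1) = A e1 = [1, 4] in standard coordinates.
Then write this in G-coordinates: solve for y in y_1 e1 + y_2 e2 = [1, 4].
This gives y = [1, -2], which is column 1 of [psi]_G.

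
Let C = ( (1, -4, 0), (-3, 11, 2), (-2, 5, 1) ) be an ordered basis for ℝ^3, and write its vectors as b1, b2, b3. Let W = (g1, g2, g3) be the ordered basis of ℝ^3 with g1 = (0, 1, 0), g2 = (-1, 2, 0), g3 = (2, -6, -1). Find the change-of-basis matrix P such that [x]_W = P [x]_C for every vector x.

[[-2, 1, -1], [-1, -1, 0], [0, -2, -1]]

Column j of P is [bj]_W, since P maps C-coordinates to W-coordinates.
Expressing b1 in W: b1 = -2g1 - g2 + 0·g3, so column 1 of P is (-2, -1, 0).
Doing the same for each bj gives P = [[-2, 1, -1], [-1, -1, 0], [0, -2, -1]].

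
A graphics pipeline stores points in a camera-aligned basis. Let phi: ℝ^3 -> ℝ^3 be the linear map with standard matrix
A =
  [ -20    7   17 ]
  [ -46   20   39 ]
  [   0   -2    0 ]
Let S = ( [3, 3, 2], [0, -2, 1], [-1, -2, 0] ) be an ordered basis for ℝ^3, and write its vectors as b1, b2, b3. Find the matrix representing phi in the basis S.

Let P have columns b1, ..., b3. Then [phi]_S = P^(-1) A P.
Here det P = -1, so P^(-1) is integer; computing A P first and then P^(-1)(A P) gives [[-2, 1, 2], [-2, 2, 0], [-1, 0, 0]].

[[-2, 1, 2], [-2, 2, 0], [-1, 0, 0]]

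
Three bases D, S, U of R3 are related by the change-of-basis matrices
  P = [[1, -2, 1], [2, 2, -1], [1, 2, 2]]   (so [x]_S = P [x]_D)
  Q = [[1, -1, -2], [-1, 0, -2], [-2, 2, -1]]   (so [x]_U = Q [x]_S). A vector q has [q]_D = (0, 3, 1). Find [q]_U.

Apply P to get S-coordinates (-5, 5, 8), then Q to get U-coordinates.
The result is [q]_U = (-26, -11, 12).

(-26, -11, 12)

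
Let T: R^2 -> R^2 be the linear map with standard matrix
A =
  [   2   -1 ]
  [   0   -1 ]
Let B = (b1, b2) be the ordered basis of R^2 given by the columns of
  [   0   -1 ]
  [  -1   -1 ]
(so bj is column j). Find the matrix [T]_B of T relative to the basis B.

[[0, -2], [-1, 1]]

Let P have columns b1, b2. Then [T]_B = P^(-1) A P.
Here det P = -1, so P^(-1) is integer; computing A P first and then P^(-1)(A P) gives [[0, -2], [-1, 1]].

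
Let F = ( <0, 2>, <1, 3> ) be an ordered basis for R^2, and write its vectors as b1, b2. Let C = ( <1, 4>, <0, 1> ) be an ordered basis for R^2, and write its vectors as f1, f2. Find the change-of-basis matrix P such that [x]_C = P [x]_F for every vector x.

Let M have columns bj and N have columns fj. Then for every x, N [x]_C = x = M [x]_F, so P = N^(-1) M.
Since det N = 1, N^(-1) has integer entries; multiplying gives P = [[0, 1], [2, -1]].

[[0, 1], [2, -1]]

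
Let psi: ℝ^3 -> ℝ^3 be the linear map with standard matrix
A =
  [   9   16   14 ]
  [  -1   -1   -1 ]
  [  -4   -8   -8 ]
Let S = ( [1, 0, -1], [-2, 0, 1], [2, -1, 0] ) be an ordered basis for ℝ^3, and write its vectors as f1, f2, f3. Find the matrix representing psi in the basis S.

[[-3, 2, 0], [1, 2, 0], [0, -1, 1]]

Let P have columns f1, ..., f3. Then [psi]_S = P^(-1) A P.
Here det P = -1, so P^(-1) is integer; computing A P first and then P^(-1)(A P) gives [[-3, 2, 0], [1, 2, 0], [0, -1, 1]].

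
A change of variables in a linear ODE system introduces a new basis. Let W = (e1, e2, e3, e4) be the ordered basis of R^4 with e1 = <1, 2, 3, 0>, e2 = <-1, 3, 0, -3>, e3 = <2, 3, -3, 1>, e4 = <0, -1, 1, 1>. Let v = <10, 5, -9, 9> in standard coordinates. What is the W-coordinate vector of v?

Write v = c_1 e1 + ... + c_4 e4 and solve for the c_i.
Gaussian elimination on [M | v] yields c = (1, -3, 3, -3).
Check: e1 - 3e2 + 3e3 - 3e4 = <10, 5, -9, 9>.

<1, -3, 3, -3>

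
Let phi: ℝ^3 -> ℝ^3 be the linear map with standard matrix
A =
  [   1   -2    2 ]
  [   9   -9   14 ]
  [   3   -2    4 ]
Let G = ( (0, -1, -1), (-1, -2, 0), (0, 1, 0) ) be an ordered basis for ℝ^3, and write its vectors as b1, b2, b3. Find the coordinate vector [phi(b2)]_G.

Compute phi(b2) = A b2 = (3, 9, 1) in standard coordinates.
Then write this in G-coordinates: solve for y in y_1 b1 + ... + y_3 b3 = (3, 9, 1).
This gives y = (-1, -3, 2), which is column 2 of [phi]_G.

(-1, -3, 2)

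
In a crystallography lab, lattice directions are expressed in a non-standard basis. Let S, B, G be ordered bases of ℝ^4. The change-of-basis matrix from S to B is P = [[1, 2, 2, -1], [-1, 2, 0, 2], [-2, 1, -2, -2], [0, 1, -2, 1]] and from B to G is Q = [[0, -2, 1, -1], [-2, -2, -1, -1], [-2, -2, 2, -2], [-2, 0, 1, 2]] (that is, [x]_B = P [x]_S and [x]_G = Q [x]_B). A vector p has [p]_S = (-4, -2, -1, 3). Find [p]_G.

Composing the changes, [p]_G = Q P [p]_S.
Q P = [[0, -4, 0, -7], [2, -10, 0, -1], [-4, -8, -4, -8], [-4, -1, -10, 2]]; applying this to (-4, -2, -1, 3) gives (-13, 9, 12, 34).

(-13, 9, 12, 34)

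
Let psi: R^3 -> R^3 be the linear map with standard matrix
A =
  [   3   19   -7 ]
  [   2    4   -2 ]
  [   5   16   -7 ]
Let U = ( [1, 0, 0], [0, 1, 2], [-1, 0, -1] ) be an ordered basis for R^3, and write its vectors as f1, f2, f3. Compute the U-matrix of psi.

[[2, 3, 2], [2, 0, 0], [-1, -2, -2]]

Let P have columns f1, ..., f3. Then [psi]_U = P^(-1) A P.
Here det P = -1, so P^(-1) is integer; computing A P first and then P^(-1)(A P) gives [[2, 3, 2], [2, 0, 0], [-1, -2, -2]].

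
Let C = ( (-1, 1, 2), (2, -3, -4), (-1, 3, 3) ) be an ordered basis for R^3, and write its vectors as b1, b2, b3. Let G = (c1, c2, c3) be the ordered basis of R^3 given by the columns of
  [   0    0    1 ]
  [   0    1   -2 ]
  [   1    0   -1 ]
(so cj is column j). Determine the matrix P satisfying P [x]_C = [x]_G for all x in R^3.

[[1, -2, 2], [-1, 1, 1], [-1, 2, -1]]

Column j of P is [bj]_G, since P maps C-coordinates to G-coordinates.
Expressing b1 in G: b1 = c1 - c2 - c3, so column 1 of P is (1, -1, -1).
Doing the same for each bj gives P = [[1, -2, 2], [-1, 1, 1], [-1, 2, -1]].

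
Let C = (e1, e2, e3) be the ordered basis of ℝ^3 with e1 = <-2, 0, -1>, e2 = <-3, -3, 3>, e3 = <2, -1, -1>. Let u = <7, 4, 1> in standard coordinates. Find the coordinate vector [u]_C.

[u]_C is the unique c with M c = u, where M has columns e1, ..., e3.
Solving this 3x3 system gives c = (-3, -1, -1).
Check: -3e1 - e2 - e3 = <7, 4, 1>.

<-3, -1, -1>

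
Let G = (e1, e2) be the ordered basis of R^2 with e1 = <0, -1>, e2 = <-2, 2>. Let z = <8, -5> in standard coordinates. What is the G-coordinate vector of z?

<-3, -4>

We seek scalars with c_1 e1 + c_2 e2 = z; equivalently solve M c = z where the columns of M are e1, e2.
System: 0c_1 - 2c_2 = 8, -c_1 + 2c_2 = -5; solving gives c_1 = -3, c_2 = -4.
Check: -3e1 - 4e2 = <8, -5>.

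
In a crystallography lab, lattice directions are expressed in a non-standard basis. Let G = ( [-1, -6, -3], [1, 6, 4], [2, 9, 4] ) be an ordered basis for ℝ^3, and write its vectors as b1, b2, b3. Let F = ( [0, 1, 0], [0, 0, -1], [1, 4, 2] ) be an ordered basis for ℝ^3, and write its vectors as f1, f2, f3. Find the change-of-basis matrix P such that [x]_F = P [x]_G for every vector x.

[[-2, 2, 1], [1, -2, 0], [-1, 1, 2]]

Take x = bj: its G-coordinates are the j-th standard unit vector, so P e_j — column j of P — equals [bj]_F.
b1 = -2f1 + f2 - f3, giving column 1 = [-2, 1, -1]; repeating for each j gives P = [[-2, 2, 1], [1, -2, 0], [-1, 1, 2]].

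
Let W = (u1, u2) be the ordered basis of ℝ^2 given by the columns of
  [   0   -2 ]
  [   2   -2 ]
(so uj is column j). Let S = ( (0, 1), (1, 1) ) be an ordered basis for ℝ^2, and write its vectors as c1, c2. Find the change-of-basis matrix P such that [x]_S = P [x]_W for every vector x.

[[2, 0], [0, -2]]

Let M have columns uj and N have columns cj. Then for every x, N [x]_S = x = M [x]_W, so P = N^(-1) M.
Since det N = -1, N^(-1) has integer entries; multiplying gives P = [[2, 0], [0, -2]].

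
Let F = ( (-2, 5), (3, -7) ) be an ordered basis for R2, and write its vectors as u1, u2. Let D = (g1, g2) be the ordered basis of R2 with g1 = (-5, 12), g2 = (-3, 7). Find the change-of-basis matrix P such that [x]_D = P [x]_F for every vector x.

[[1, 0], [-1, -1]]

Let M have columns uj and N have columns gj. Then for every x, N [x]_D = x = M [x]_F, so P = N^(-1) M.
Since det N = 1, N^(-1) has integer entries; multiplying gives P = [[1, 0], [-1, -1]].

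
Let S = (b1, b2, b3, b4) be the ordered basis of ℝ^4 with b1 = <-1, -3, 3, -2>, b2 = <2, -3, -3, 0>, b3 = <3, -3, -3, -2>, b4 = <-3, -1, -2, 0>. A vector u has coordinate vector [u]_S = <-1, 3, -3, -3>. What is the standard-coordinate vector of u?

<7, 6, 3, 8>

u = M [u]_S, where M has columns b1, ..., b4.
Carrying out the matrix-vector product, u = <7, 6, 3, 8>.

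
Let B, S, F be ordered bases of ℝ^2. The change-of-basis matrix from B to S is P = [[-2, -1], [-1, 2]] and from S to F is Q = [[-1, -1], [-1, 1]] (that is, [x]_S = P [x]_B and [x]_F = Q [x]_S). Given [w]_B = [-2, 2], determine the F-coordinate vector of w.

Composing the changes, [w]_F = Q P [w]_B.
Q P = [[3, -1], [1, 3]]; applying this to [-2, 2] gives [-8, 4].

[-8, 4]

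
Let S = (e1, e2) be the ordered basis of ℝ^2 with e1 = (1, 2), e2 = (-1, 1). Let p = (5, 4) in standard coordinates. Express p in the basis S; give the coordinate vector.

(3, -2)

Write p = c_1 e1 + c_2 e2 and solve for the c_i.
System: c_1 - c_2 = 5, 2c_1 + c_2 = 4; solving gives c_1 = 3, c_2 = -2.
Check: 3e1 - 2e2 = (5, 4).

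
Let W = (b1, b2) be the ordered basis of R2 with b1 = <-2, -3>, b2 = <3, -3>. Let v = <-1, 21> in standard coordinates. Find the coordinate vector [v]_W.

We seek scalars with c_1 b1 + c_2 b2 = v; equivalently solve M c = v where the columns of M are b1, b2.
System: -2c_1 + 3c_2 = -1, -3c_1 - 3c_2 = 21; solving gives c_1 = -4, c_2 = -3.
Check: -4b1 - 3b2 = <-1, 21>.

<-4, -3>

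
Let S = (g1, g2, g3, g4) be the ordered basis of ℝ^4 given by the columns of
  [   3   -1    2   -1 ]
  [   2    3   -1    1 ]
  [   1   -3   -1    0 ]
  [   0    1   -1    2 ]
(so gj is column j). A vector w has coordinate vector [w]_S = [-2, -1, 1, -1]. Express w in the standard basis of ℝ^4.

w = M [w]_S, where M has columns g1, ..., g4.
Carrying out the matrix-vector product, w = [-2, -9, 0, -4].

[-2, -9, 0, -4]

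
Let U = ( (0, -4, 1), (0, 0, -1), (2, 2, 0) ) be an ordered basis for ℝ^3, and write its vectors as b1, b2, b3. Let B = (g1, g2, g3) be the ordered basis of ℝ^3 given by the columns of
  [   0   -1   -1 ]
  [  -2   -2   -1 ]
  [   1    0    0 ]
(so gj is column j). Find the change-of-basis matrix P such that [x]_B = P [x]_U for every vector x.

Column j of P is [bj]_B, since P maps U-coordinates to B-coordinates.
Expressing b1 in B: b1 = g1 + 2g2 - 2g3, so column 1 of P is (1, 2, -2).
Doing the same for each bj gives P = [[1, -1, 0], [2, 2, 0], [-2, -2, -2]].

[[1, -1, 0], [2, 2, 0], [-2, -2, -2]]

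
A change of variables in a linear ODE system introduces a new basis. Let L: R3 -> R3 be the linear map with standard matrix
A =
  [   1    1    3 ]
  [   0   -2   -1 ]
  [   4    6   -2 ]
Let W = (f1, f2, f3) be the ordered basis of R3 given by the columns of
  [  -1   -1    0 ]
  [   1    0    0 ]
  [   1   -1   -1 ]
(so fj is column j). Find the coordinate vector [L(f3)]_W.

(1, 2, -3)

Column 3 of [L]_W is the W-coordinate vector of L(f3).
In standard coordinates L(f3) = A f3 = (-3, 1, 2).
Converting to W: (-3, 1, 2) = f1 + 2f2 - 3f3, so the coordinate vector is (1, 2, -3).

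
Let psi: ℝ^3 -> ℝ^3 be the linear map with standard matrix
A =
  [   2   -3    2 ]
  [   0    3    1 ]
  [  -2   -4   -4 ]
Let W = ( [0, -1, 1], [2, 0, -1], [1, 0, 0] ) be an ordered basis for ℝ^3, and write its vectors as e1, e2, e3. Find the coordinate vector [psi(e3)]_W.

[0, 2, -2]

Column 3 of [psi]_W is the W-coordinate vector of psi(e3).
In standard coordinates psi(e3) = A e3 = [2, 0, -2].
Converting to W: [2, 0, -2] = 0·e1 + 2e2 - 2e3, so the coordinate vector is [0, 2, -2].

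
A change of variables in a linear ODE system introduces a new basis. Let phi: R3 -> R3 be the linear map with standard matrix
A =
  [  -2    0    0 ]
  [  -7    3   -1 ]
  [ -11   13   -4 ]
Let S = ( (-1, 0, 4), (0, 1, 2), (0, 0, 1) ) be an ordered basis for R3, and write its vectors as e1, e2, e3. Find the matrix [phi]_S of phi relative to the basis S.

The j-th column of [phi]_S is [phi(ej)]_S.
phi(e1) = A e1 = (2, 3, -5) = -2e1 + 3e2 - 3e3, so column 1 is (-2, 3, -3).
Repeating for e2, e3 and assembling the columns gives [[-2, 0, 0], [3, 1, -1], [-3, 3, -2]].

[[-2, 0, 0], [3, 1, -1], [-3, 3, -2]]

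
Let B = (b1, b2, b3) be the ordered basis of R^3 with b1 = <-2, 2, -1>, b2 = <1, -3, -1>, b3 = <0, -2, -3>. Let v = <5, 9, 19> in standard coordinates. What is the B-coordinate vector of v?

We seek scalars with c_1 b1 + ... + c_3 b3 = v; equivalently solve M c = v where the columns of M are b1, ..., b3.
Gaussian elimination on [M | v] yields c = (-4, -3, -4).
Check: -4b1 - 3b2 - 4b3 = <5, 9, 19>.

<-4, -3, -4>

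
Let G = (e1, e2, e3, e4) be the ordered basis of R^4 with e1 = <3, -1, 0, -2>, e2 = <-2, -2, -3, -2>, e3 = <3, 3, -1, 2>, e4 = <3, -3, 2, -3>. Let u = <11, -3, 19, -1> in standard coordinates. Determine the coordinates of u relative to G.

<-1, -4, -1, 3>

Write u = c_1 e1 + ... + c_4 e4 and solve for the c_i.
Solving this 4x4 system gives c = (-1, -4, -1, 3).
Check: -e1 - 4e2 - e3 + 3e4 = <11, -3, 19, -1>.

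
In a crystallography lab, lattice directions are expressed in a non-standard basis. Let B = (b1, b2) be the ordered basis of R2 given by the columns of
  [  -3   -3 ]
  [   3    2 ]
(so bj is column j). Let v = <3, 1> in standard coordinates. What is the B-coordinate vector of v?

We seek scalars with c_1 b1 + c_2 b2 = v; equivalently solve M c = v where the columns of M are b1, b2.
System: -3c_1 - 3c_2 = 3, 3c_1 + 2c_2 = 1; solving gives c_1 = 3, c_2 = -4.
Check: 3b1 - 4b2 = <3, 1>.

<3, -4>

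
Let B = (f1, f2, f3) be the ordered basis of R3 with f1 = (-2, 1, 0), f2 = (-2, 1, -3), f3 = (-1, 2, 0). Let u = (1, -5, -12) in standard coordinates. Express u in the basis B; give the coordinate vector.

We seek scalars with c_1 f1 + ... + c_3 f3 = u; equivalently solve M c = u where the columns of M are f1, ..., f3.
Row-reducing the augmented matrix [M | u] gives c = (-3, 4, -3).
Check: -3f1 + 4f2 - 3f3 = (1, -5, -12).

(-3, 4, -3)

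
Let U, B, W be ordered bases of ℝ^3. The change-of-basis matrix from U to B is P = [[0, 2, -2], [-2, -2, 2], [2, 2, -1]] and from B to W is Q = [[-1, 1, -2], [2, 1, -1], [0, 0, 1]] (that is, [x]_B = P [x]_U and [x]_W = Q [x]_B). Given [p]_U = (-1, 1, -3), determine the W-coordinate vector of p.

(-20, 7, 3)

Composing the changes, [p]_W = Q P [p]_U.
Q P = [[-6, -8, 6], [-4, 0, -1], [2, 2, -1]]; applying this to (-1, 1, -3) gives (-20, 7, 3).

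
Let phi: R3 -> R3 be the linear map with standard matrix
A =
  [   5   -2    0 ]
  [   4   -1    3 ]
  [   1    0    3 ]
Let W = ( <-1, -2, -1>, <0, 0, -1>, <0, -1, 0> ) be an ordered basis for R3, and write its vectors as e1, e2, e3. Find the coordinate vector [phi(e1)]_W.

Column 1 of [phi]_W is the W-coordinate vector of phi(e1).
In standard coordinates phi(e1) = A e1 = <-1, -5, -4>.
Converting to W: <-1, -5, -4> = e1 + 3e2 + 3e3, so the coordinate vector is <1, 3, 3>.

<1, 3, 3>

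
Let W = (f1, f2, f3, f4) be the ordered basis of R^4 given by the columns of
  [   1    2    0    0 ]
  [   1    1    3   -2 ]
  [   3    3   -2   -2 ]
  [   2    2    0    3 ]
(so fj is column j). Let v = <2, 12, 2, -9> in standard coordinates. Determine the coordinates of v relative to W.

We seek scalars with c_1 f1 + ... + c_4 f4 = v; equivalently solve M c = v where the columns of M are f1, ..., f4.
Gaussian elimination on [M | v] yields c = (-2, 2, 2, -3).
Check: -2f1 + 2f2 + 2f3 - 3f4 = <2, 12, 2, -9>.

<-2, 2, 2, -3>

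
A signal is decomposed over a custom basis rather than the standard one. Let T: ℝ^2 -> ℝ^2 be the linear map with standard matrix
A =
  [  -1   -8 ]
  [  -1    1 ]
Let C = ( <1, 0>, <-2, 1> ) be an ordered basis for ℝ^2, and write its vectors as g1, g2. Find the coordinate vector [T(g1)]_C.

Column 1 of [T]_C is the C-coordinate vector of T(g1).
In standard coordinates T(g1) = A g1 = <-1, -1>.
Converting to C: <-1, -1> = -3g1 - g2, so the coordinate vector is <-3, -1>.

<-3, -1>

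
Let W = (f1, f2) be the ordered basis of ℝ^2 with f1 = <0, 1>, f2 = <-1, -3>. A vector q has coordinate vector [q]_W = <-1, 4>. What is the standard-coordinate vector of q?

<-4, -13>

q = M [q]_W, where M has columns f1, f2.
Carrying out the matrix-vector product, q = <-4, -13>.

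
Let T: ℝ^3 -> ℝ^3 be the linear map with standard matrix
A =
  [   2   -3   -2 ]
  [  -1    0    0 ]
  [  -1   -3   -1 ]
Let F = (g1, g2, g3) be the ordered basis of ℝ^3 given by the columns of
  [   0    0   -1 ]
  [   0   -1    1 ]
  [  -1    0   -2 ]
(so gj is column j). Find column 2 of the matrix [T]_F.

(3, -3, -3)

Column 2 of [T]_F is the F-coordinate vector of T(g2).
In standard coordinates T(g2) = A g2 = (3, 0, 3).
Converting to F: (3, 0, 3) = 3g1 - 3g2 - 3g3, so the coordinate vector is (3, -3, -3).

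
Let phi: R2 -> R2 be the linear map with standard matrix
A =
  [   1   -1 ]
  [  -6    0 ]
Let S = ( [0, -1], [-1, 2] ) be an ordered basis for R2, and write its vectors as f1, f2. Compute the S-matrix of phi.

[[-2, 0], [-1, 3]]

The j-th column of [phi]_S is [phi(fj)]_S.
phi(f1) = A f1 = [1, 0] = -2f1 - f2, so column 1 is [-2, -1].
Repeating for f2 and assembling the columns gives [[-2, 0], [-1, 3]].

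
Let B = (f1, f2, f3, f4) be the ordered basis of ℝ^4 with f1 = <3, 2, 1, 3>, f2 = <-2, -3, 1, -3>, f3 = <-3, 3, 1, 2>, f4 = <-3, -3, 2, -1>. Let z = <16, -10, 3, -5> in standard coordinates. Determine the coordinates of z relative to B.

<4, 4, -3, -1>

[z]_B is the unique c with M c = z, where M has columns f1, ..., f4.
Solving this 4x4 system gives c = (4, 4, -3, -1).
Check: 4f1 + 4f2 - 3f3 - f4 = <16, -10, 3, -5>.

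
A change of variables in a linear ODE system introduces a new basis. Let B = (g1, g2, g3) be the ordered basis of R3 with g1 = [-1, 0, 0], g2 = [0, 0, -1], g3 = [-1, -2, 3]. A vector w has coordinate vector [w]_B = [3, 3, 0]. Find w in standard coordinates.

[-3, 0, -3]

By definition w = 3g1 + 3g2 + 0·g3.
Summing componentwise gives [-3, 0, -3].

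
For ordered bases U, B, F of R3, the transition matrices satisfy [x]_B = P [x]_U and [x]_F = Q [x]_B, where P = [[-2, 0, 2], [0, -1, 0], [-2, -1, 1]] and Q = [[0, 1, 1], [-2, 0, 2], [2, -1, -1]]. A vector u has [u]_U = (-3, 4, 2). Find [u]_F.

(0, -12, 20)

Composing the changes, [u]_F = Q P [u]_U.
Q P = [[-2, -2, 1], [0, -2, -2], [-2, 2, 3]]; applying this to (-3, 4, 2) gives (0, -12, 20).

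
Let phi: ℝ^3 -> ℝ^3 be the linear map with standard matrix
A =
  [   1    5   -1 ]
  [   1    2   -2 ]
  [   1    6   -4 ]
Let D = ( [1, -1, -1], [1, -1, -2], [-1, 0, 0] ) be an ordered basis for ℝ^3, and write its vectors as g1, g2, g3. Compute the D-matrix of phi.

[[-3, -3, 1], [2, 0, 0], [2, -1, 2]]

With P the matrix whose columns are g1, ..., g3, [phi]_D = P^(-1) A P.
Column by column: phi(g1) = A g1 = [-3, 1, -1]; its D-coordinates [-3, 2, 2] give column 1.
Continuing for each basis vector yields [phi]_D = [[-3, -3, 1], [2, 0, 0], [2, -1, 2]].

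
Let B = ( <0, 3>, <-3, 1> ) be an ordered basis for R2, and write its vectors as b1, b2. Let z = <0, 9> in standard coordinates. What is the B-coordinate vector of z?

Write z = c_1 b1 + c_2 b2 and solve for the c_i.
System: 0c_1 - 3c_2 = 0, 3c_1 + c_2 = 9; solving gives c_1 = 3, c_2 = 0.
Check: 3b1 + 0·b2 = <0, 9>.

<3, 0>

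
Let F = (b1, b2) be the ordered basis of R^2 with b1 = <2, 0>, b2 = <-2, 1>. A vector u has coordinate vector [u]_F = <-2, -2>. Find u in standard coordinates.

<0, -2>

u = M [u]_F, where M has columns b1, b2.
Carrying out the matrix-vector product, u = <0, -2>.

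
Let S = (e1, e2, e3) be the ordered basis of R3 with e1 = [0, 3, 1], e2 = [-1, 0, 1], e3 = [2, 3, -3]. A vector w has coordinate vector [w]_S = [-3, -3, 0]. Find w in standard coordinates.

The coordinates say w = -3e1 - 3e2 + 0·e3; adding the scaled basis vectors gives [3, -9, -6].

[3, -9, -6]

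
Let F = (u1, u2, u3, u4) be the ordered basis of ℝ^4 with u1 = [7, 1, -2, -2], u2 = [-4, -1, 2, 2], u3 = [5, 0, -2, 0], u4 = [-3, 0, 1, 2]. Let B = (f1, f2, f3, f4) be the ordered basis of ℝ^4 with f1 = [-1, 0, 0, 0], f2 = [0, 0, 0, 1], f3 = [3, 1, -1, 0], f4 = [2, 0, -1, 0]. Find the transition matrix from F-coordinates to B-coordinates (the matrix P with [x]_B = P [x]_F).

Take x = uj: its F-coordinates are the j-th standard unit vector, so P e_j — column j of P — equals [uj]_B.
u1 = -2f1 - 2f2 + f3 + f4, giving column 1 = [-2, -2, 1, 1]; repeating for each j gives P = [[-2, -1, -1, 1], [-2, 2, 0, 2], [1, -1, 0, 0], [1, -1, 2, -1]].

[[-2, -1, -1, 1], [-2, 2, 0, 2], [1, -1, 0, 0], [1, -1, 2, -1]]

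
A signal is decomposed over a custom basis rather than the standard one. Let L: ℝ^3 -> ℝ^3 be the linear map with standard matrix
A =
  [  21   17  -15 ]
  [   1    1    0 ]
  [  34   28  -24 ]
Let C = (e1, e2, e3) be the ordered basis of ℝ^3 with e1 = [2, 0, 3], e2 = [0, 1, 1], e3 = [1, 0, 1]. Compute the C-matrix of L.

Let P have columns e1, ..., e3. Then [L]_C = P^(-1) A P.
Here det P = -1, so P^(-1) is integer; computing A P first and then P^(-1)(A P) gives [[-3, 1, 3], [2, 1, 1], [3, 0, 0]].

[[-3, 1, 3], [2, 1, 1], [3, 0, 0]]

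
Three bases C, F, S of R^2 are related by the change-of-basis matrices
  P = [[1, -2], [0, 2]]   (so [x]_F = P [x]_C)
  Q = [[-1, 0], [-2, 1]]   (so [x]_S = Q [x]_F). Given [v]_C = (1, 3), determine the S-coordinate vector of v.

(5, 16)

First [v]_F = P [v]_C = (-5, 6).
Then [v]_S = Q [v]_F = (5, 16).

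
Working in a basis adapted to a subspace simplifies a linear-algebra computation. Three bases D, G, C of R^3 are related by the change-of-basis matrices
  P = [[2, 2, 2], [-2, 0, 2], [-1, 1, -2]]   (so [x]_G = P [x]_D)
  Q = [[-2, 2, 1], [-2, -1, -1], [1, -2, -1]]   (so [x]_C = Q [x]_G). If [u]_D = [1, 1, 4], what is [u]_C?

Apply P to get G-coordinates [12, 6, -8], then Q to get C-coordinates.
The result is [u]_C = [-20, -22, 8].

[-20, -22, 8]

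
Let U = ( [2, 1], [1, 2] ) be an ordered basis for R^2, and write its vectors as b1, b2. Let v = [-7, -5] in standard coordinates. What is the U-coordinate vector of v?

[-3, -1]

We seek scalars with c_1 b1 + c_2 b2 = v; equivalently solve M c = v where the columns of M are b1, b2.
System: 2c_1 + c_2 = -7, c_1 + 2c_2 = -5; solving gives c_1 = -3, c_2 = -1.
Check: -3b1 - b2 = [-7, -5].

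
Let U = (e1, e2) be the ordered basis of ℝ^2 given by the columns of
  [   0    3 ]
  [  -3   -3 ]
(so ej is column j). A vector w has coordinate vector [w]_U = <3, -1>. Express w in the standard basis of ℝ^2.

The coordinates say w = 3e1 - e2; adding the scaled basis vectors gives <-3, -6>.

<-3, -6>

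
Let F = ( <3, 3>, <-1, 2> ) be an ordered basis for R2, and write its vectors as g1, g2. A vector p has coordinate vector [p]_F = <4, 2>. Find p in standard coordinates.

<10, 16>

p = M [p]_F, where M has columns g1, g2.
Carrying out the matrix-vector product, p = <10, 16>.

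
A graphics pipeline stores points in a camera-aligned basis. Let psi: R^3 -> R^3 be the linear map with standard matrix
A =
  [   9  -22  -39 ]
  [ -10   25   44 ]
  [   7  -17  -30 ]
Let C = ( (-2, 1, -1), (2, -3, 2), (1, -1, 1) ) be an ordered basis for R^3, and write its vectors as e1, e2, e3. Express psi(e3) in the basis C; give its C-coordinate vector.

(2, -3, 2)

Compute psi(e3) = A e3 = (-8, 9, -6) in standard coordinates.
Then write this in C-coordinates: solve for y in y_1 e1 + ... + y_3 e3 = (-8, 9, -6).
This gives y = (2, -3, 2), which is column 3 of [psi]_C.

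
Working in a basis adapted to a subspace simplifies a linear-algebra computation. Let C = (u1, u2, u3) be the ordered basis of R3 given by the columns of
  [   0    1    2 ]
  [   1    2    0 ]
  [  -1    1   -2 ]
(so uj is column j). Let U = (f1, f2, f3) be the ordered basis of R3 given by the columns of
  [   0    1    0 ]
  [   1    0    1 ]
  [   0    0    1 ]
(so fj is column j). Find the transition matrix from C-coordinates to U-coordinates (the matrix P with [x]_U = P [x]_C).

[[2, 1, 2], [0, 1, 2], [-1, 1, -2]]

Take x = uj: its C-coordinates are the j-th standard unit vector, so P e_j — column j of P — equals [uj]_U.
u1 = 2f1 + 0·f2 - f3, giving column 1 = [2, 0, -1]; repeating for each j gives P = [[2, 1, 2], [0, 1, 2], [-1, 1, -2]].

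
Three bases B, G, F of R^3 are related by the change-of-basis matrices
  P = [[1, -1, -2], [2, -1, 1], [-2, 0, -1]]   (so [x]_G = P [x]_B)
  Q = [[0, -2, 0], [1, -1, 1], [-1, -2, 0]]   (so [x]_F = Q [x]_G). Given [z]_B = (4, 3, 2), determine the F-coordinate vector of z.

First [z]_G = P [z]_B = (-3, 7, -10).
Then [z]_F = Q [z]_G = (-14, -20, -11).

(-14, -20, -11)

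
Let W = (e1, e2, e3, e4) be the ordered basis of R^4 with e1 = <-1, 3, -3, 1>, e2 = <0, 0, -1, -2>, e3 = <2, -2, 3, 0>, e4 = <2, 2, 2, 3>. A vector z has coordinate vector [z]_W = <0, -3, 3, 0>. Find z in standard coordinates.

<6, -6, 12, 6>

By definition z = 0·e1 - 3e2 + 3e3 + 0·e4.
Summing componentwise gives <6, -6, 12, 6>.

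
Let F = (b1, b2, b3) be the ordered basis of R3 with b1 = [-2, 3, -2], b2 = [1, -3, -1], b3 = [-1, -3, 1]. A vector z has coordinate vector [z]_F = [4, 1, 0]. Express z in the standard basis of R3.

[-7, 9, -9]

z = M [z]_F, where M has columns b1, ..., b3.
Carrying out the matrix-vector product, z = [-7, 9, -9].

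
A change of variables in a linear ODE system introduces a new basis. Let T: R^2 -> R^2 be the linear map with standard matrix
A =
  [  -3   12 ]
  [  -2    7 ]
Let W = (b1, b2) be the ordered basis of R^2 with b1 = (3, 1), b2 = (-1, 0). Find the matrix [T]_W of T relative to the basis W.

[[1, 2], [0, 3]]

The j-th column of [T]_W is [T(bj)]_W.
T(b1) = A b1 = (3, 1) = b1 + 0·b2, so column 1 is (1, 0).
Repeating for b2 and assembling the columns gives [[1, 2], [0, 3]].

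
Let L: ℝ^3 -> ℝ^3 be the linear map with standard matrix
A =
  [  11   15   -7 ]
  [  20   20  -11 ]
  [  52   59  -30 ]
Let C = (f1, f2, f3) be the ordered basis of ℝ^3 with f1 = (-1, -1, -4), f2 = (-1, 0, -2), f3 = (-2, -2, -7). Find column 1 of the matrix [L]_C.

Column 1 of [L]_C is the C-coordinate vector of L(f1).
In standard coordinates L(f1) = A f1 = (2, 4, 9).
Converting to C: (2, 4, 9) = 2f1 + 2f2 - 3f3, so the coordinate vector is (2, 2, -3).

(2, 2, -3)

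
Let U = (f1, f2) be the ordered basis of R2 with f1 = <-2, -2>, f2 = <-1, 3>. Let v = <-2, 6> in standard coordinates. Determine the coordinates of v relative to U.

We seek scalars with c_1 f1 + c_2 f2 = v; equivalently solve M c = v where the columns of M are f1, f2.
System: -2c_1 - c_2 = -2, -2c_1 + 3c_2 = 6; solving gives c_1 = 0, c_2 = 2.
Check: 0·f1 + 2f2 = <-2, 6>.

<0, 2>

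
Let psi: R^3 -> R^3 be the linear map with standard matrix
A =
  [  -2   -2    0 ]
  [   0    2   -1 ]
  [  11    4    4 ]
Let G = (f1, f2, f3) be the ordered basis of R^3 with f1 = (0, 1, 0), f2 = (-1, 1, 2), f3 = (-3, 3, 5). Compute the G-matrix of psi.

Let P have columns f1, ..., f3. Then [psi]_G = P^(-1) A P.
Here det P = -1, so P^(-1) is integer; computing A P first and then P^(-1)(A P) gives [[0, 0, 1], [2, 3, -3], [0, -1, 1]].

[[0, 0, 1], [2, 3, -3], [0, -1, 1]]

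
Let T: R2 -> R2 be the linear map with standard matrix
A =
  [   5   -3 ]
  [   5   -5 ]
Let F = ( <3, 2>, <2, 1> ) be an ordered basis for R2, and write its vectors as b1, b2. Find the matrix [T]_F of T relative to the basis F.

[[1, 3], [3, -1]]

Let P have columns b1, b2. Then [T]_F = P^(-1) A P.
Here det P = -1, so P^(-1) is integer; computing A P first and then P^(-1)(A P) gives [[1, 3], [3, -1]].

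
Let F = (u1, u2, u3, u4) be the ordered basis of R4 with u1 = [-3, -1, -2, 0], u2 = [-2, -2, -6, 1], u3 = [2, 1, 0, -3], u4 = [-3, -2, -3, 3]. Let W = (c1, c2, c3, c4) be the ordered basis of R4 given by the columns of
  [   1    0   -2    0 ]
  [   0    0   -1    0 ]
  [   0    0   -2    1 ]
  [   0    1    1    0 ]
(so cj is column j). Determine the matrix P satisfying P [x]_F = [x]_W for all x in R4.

Column j of P is [uj]_W, since P maps F-coordinates to W-coordinates.
Expressing u1 in W: u1 = -c1 - c2 + c3 + 0·c4, so column 1 of P is [-1, -1, 1, 0].
Doing the same for each uj gives P = [[-1, 2, 0, 1], [-1, -1, -2, 1], [1, 2, -1, 2], [0, -2, -2, 1]].

[[-1, 2, 0, 1], [-1, -1, -2, 1], [1, 2, -1, 2], [0, -2, -2, 1]]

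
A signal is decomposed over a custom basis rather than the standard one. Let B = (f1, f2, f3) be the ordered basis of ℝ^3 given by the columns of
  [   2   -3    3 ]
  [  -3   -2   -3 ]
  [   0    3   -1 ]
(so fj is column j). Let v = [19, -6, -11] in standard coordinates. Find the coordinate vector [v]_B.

[v]_B is the unique c with M c = v, where M has columns f1, ..., f3.
Row-reducing the augmented matrix [M | v] gives c = (2, -3, 2).
Check: 2f1 - 3f2 + 2f3 = [19, -6, -11].

[2, -3, 2]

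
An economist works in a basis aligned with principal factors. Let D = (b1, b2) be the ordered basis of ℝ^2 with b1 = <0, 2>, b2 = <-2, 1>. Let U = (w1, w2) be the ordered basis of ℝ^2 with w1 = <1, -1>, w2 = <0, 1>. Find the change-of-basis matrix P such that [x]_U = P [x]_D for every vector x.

[[0, -2], [2, -1]]

Take x = bj: its D-coordinates are the j-th standard unit vector, so P e_j — column j of P — equals [bj]_U.
b1 = 0·w1 + 2w2, giving column 1 = <0, 2>; repeating for each j gives P = [[0, -2], [2, -1]].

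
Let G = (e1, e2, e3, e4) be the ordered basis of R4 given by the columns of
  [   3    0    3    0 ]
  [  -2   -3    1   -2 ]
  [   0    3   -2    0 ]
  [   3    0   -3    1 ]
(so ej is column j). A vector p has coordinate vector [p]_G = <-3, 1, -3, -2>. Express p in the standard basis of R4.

<-18, 4, 9, -2>

By definition p = -3e1 + e2 - 3e3 - 2e4.
Summing componentwise gives <-18, 4, 9, -2>.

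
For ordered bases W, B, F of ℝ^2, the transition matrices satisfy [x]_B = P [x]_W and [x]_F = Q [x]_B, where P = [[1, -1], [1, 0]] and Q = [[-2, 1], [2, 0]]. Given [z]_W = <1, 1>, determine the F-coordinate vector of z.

Composing the changes, [z]_F = Q P [z]_W.
Q P = [[-1, 2], [2, -2]]; applying this to <1, 1> gives <1, 0>.

<1, 0>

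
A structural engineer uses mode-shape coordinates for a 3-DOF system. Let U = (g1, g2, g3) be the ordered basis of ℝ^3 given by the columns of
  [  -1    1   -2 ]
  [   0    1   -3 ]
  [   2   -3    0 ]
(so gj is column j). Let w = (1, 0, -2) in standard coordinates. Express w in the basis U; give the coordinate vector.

(-1, 0, 0)

Write w = c_1 g1 + ... + c_3 g3 and solve for the c_i.
Row-reducing the augmented matrix [M | w] gives c = (-1, 0, 0).
Check: -g1 + 0·g2 + 0·g3 = (1, 0, -2).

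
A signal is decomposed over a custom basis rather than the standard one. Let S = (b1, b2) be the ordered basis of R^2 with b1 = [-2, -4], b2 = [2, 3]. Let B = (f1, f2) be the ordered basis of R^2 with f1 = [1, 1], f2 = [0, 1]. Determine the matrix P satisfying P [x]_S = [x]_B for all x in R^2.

Take x = bj: its S-coordinates are the j-th standard unit vector, so P e_j — column j of P — equals [bj]_B.
b1 = -2f1 - 2f2, giving column 1 = [-2, -2]; repeating for each j gives P = [[-2, 2], [-2, 1]].

[[-2, 2], [-2, 1]]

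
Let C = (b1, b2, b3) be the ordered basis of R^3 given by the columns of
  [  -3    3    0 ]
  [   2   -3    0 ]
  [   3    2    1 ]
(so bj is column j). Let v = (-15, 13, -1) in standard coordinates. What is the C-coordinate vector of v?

(2, -3, -1)

We seek scalars with c_1 b1 + ... + c_3 b3 = v; equivalently solve M c = v where the columns of M are b1, ..., b3.
Solving this 3x3 system gives c = (2, -3, -1).
Check: 2b1 - 3b2 - b3 = (-15, 13, -1).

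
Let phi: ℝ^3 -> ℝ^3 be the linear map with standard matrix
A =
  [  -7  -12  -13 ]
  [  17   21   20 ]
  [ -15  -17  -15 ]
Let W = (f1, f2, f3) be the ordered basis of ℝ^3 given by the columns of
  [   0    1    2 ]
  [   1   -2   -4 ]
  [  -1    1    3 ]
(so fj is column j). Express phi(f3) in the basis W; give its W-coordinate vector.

[0, -1, -2]

Column 3 of [phi]_W is the W-coordinate vector of phi(f3).
In standard coordinates phi(f3) = A f3 = [-5, 10, -7].
Converting to W: [-5, 10, -7] = 0·f1 - f2 - 2f3, so the coordinate vector is [0, -1, -2].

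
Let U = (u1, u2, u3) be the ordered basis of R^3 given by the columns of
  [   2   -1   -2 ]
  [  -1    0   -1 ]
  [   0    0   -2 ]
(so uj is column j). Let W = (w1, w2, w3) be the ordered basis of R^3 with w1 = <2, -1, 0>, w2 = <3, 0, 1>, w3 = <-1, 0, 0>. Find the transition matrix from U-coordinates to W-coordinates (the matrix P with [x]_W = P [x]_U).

[[1, 0, 1], [0, 0, -2], [0, 1, -2]]

Column j of P is [uj]_W, since P maps U-coordinates to W-coordinates.
Expressing u1 in W: u1 = w1 + 0·w2 + 0·w3, so column 1 of P is <1, 0, 0>.
Doing the same for each uj gives P = [[1, 0, 1], [0, 0, -2], [0, 1, -2]].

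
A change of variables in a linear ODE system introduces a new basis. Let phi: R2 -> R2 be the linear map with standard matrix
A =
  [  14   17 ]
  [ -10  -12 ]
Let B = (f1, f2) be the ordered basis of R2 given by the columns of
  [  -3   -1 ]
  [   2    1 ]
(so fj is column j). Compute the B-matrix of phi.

Let P have columns f1, f2. Then [phi]_B = P^(-1) A P.
Here det P = -1, so P^(-1) is integer; computing A P first and then P^(-1)(A P) gives [[2, -1], [2, 0]].

[[2, -1], [2, 0]]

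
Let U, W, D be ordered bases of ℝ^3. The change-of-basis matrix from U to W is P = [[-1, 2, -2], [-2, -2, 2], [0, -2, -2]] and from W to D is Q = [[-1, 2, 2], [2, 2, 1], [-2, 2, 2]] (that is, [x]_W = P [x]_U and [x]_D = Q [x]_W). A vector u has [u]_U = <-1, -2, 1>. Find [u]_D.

<25, 8, 30>

Composing the changes, [u]_D = Q P [u]_U.
Q P = [[-3, -10, 2], [-6, -2, -2], [-2, -12, 4]]; applying this to <-1, -2, 1> gives <25, 8, 30>.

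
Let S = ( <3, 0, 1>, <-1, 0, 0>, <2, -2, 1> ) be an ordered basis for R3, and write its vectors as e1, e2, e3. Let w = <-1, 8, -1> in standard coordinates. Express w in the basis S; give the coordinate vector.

We seek scalars with c_1 e1 + ... + c_3 e3 = w; equivalently solve M c = w where the columns of M are e1, ..., e3.
Solving this 3x3 system gives c = (3, 2, -4).
Check: 3e1 + 2e2 - 4e3 = <-1, 8, -1>.

<3, 2, -4>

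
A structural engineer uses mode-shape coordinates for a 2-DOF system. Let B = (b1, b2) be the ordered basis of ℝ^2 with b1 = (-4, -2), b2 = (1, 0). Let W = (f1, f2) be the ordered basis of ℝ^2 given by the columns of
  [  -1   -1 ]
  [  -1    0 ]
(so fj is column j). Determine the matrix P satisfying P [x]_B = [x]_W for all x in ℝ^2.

Column j of P is [bj]_W, since P maps B-coordinates to W-coordinates.
Expressing b1 in W: b1 = 2f1 + 2f2, so column 1 of P is (2, 2).
Doing the same for each bj gives P = [[2, 0], [2, -1]].

[[2, 0], [2, -1]]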